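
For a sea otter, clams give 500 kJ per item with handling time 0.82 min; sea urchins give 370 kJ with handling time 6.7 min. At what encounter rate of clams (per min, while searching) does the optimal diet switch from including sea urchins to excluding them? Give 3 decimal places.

At the threshold, the rate on clams alone equals the profitability of sea urchins: λ·500/(1 + λ·0.82) = 370/6.7 = 55.22.
Rearranging, λ(500 − 55.22×0.82) = 55.22, so λ = 55.22/454.7 = 0.1214 per min.

0.121 per min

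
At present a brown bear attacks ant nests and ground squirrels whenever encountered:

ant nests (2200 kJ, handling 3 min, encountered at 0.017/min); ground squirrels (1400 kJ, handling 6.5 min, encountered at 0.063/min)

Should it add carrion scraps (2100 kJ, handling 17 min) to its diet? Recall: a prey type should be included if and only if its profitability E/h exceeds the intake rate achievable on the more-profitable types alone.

Yes

Current rate: (0.017×2200 + 0.063×1400)/(1 + 0.017×3 + 0.063×6.5) = 86 kJ/min.
carrion scraps: E/h = 2100/17 = 123.5 kJ/min.
Since 123.5 > R, including carrion scraps increases the long-run rate.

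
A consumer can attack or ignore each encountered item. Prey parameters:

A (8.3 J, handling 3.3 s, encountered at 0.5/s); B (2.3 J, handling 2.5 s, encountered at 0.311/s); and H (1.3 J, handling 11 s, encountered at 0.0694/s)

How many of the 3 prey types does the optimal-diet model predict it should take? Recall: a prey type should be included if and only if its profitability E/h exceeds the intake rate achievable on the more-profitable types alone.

Profitabilities (E/h, J/s): A 2.52, B 0.92, H 0.118. Add prey in this order while the next type's profitability exceeds the intake rate on those already taken.
Rate on top 1: 1.566. B: 0.92 < 1.566 → exclude; stop.
Optimal diet: A — 1 of 3 types.

1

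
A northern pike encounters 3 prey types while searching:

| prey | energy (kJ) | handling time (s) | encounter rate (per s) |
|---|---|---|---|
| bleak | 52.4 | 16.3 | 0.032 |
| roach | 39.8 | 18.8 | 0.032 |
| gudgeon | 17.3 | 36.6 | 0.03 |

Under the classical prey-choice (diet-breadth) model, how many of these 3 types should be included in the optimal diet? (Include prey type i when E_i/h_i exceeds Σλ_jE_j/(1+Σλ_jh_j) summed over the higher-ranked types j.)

2

Profitabilities (E/h, kJ/s): bleak 3.21, roach 2.12, gudgeon 0.473. Add prey in this order while the next type's profitability exceeds the intake rate on those already taken.
Rate on top 1: 1.102. roach: 2.12 > 1.102 → include.
Rate on top 2: 1.39. gudgeon: 0.473 < 1.39 → exclude; stop.
Optimal diet: bleak, roach — 2 of 3 types.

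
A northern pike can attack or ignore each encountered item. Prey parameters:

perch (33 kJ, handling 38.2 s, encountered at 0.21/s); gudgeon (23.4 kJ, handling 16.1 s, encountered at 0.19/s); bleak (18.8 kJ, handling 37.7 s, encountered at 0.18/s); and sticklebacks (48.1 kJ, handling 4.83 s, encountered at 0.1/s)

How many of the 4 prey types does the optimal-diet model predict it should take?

E/h in descending order: sticklebacks 9.96, gudgeon 1.45, perch 0.864, bleak 0.499 kJ/s. The optimal diet is the largest prefix of this list for which every included type satisfies E_i/h_i > R on the types above it.
Rate on top 1: 3.243. gudgeon: 1.45 < 3.243 → exclude; stop.
Optimal diet: sticklebacks — 1 of 4 types.

1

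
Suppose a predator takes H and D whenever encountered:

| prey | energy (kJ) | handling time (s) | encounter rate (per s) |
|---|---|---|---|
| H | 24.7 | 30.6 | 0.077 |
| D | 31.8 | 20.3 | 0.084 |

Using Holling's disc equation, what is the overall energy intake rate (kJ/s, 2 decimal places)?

R = (0.077×24.7 + 0.084×31.8) / (1 + 0.077×30.6 + 0.084×20.3) = 4.573/5.061 = 0.9035 kJ/s.

0.90 kJ/s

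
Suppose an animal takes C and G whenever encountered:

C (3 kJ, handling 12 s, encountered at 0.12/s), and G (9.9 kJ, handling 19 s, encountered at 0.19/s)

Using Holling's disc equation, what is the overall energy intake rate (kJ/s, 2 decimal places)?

0.37 kJ/s

Energy encountered per unit search time: 0.12×3 + 0.19×9.9 = 2.241 kJ/s.
Handling time per unit search time: 0.12×12 + 0.19×19 = 5.05.
Rate = 2.241/(1 + 5.05) = 0.3704 kJ/s.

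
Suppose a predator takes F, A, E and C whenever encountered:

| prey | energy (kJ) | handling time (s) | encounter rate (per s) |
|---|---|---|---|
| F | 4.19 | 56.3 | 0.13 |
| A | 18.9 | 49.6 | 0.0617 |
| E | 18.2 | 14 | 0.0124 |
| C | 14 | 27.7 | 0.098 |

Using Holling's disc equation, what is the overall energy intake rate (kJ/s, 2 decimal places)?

R = (0.13×4.19 + 0.0617×18.9 + 0.0124×18.2 + 0.098×14) / (1 + 0.13×56.3 + 0.0617×49.6 + 0.0124×14 + 0.098×27.7) = 3.309/14.27 = 0.2319 kJ/s.

0.23 kJ/s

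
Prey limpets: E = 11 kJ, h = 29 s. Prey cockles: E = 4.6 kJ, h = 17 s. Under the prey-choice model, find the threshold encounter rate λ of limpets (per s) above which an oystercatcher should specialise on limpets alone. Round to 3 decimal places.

At the threshold, the rate on limpets alone equals the profitability of cockles: λ·11/(1 + λ·29) = 4.6/17 = 0.2706.
Rearranging, λ(11 − 0.2706×29) = 0.2706, so λ = 0.2706/3.153 = 0.08582 per s.

0.086 per s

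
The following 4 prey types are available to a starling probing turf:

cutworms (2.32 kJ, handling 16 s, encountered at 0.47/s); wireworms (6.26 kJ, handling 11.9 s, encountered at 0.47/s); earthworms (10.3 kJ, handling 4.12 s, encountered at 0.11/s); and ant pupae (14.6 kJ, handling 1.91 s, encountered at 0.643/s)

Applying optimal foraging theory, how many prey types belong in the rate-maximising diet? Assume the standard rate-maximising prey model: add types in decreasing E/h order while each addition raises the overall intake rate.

1

Profitabilities (E/h, kJ/s): ant pupae 7.64, earthworms 2.5, wireworms 0.526, cutworms 0.145. Add prey in this order while the next type's profitability exceeds the intake rate on those already taken.
Rate on top 1: 4.213. earthworms: 2.5 < 4.213 → exclude; stop.
Optimal diet: ant pupae — 1 of 4 types.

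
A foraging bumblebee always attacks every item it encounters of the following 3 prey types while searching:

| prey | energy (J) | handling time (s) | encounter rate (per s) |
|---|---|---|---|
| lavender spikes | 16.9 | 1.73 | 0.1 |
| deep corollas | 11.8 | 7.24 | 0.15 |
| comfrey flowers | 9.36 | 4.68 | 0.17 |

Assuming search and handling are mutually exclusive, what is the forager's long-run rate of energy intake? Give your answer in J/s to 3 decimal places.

1.654 J/s

Energy encountered per unit search time: 0.1×16.9 + 0.15×11.8 + 0.17×9.36 = 5.051 J/s.
Handling time per unit search time: 0.1×1.73 + 0.15×7.24 + 0.17×4.68 = 2.055.
Rate = 5.051/(1 + 2.055) = 1.654 J/s.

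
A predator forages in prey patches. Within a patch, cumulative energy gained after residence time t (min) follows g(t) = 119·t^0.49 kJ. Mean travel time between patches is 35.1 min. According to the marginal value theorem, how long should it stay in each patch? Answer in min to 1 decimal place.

Optimal t* satisfies g'(t*) = g(t*)/(T + t*).
g'(t) = 0.49·119·t^-0.51. Setting 0.49·119·t^-0.51 = 119·t^0.49/(35.1+t) gives 0.49(35.1+t) = t, so 0.51·t = 0.49×35.1.
t* = 0.49×35.1/0.51 = 33.72 min.

33.7 min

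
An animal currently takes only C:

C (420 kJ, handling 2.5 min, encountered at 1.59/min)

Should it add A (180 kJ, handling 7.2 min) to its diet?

Current rate: (1.59×420)/(1 + 1.59×2.5) = 134.2 kJ/min.
Profitability of A: 180/7.2 = 25 kJ/min.
Since 25 < R, time spent handling A is better spent searching.

No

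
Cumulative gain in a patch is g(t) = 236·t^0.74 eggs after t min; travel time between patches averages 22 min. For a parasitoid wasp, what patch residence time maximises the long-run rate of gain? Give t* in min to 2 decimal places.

62.62 min

Optimal t* satisfies g'(t*) = g(t*)/(T + t*).
g'(t) = 0.74·236·t^-0.26. Setting 0.74·236·t^-0.26 = 236·t^0.74/(22+t) gives 0.74(22+t) = t, so 0.26·t = 0.74×22.
t* = 0.74×22/0.26 = 62.62 min.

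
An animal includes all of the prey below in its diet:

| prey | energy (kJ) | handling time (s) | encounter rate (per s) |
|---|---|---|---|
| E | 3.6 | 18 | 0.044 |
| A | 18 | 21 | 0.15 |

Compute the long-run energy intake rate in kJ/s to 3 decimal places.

0.578 kJ/s

R = Σλ_iE_i / (1 + Σλ_ih_i)
Numerator: 0.044×3.6 + 0.15×18 = 2.858
Denominator: 1 + 0.044×18 + 0.15×21 = 4.942
R = 2.858/4.942 = 0.5784 kJ/s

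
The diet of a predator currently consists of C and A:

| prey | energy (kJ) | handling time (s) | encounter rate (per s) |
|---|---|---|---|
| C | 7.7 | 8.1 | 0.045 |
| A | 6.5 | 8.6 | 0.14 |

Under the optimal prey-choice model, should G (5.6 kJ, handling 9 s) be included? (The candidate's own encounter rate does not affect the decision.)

Yes

Intake rate on the current diet: R = (0.045×7.7 + 0.14×6.5) / (1 + 0.045×8.1 + 0.14×8.6) = 1.257/2.569 = 0.4892 kJ/s.
G: E/h = 5.6/9 = 0.6222 kJ/s.
0.6222 > 0.4892, so adding G raises the average — include it.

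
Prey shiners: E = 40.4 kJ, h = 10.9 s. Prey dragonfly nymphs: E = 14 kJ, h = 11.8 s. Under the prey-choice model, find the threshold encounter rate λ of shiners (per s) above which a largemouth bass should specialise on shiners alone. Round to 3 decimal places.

Drop dragonfly nymphs once their profitability E₂/h₂ falls below the rate achievable on shiners alone: E₂/h₂ = λE₁/(1 + λh₁).
Solve for λ: λE₁h₂ = E₂(1 + λh₁) → λ(E₁h₂ − E₂h₁) = E₂ → λ = E₂/(E₁h₂ − E₂h₁).
λ = 14/(40.4×11.8 − 14×10.9) = 14/324.1 = 0.04319 per s.

0.043 per s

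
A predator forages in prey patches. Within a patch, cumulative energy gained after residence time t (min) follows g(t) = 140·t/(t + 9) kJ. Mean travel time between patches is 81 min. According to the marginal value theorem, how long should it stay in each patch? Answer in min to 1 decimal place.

27.0 min

By the marginal value theorem, leave when the instantaneous gain rate g'(t) equals the habitat-wide average g(t)/(T + t).
g'(t) = 140·9/(t + 9)². Setting 140·9/(t+9)² = 140t/[(t+9)(81+t)] gives 9(81+t) = t(t+9), so t² = 9×81 = 729.
t* = √729 = 27 min.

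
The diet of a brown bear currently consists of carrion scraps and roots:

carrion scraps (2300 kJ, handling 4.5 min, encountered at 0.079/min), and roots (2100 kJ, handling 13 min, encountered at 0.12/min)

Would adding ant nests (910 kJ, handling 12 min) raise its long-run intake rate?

Current rate: (0.079×2300 + 0.12×2100)/(1 + 0.079×4.5 + 0.12×13) = 148.8 kJ/min.
Profitability of ant nests: 910/12 = 75.83 kJ/min.
Since 75.83 < R, time spent handling ant nests is better spent searching.

No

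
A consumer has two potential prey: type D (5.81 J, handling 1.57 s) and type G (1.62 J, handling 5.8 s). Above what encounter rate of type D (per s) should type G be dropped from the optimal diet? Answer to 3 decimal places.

0.052 per s

At the threshold, the rate on type D alone equals the profitability of type G: λ·5.81/(1 + λ·1.57) = 1.62/5.8 = 0.2793.
Rearranging, λ(5.81 − 0.2793×1.57) = 0.2793, so λ = 0.2793/5.371 = 0.052 per s.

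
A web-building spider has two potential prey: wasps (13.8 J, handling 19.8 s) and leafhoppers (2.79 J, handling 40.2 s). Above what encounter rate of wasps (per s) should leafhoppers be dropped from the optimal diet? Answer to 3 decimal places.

0.006 per s

At the threshold, the rate on wasps alone equals the profitability of leafhoppers: λ·13.8/(1 + λ·19.8) = 2.79/40.2 = 0.0694.
Rearranging, λ(13.8 − 0.0694×19.8) = 0.0694, so λ = 0.0694/12.43 = 0.005585 per s.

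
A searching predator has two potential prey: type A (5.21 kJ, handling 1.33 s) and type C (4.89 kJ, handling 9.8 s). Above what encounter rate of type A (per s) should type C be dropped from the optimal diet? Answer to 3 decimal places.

At the threshold, the rate on type A alone equals the profitability of type C: λ·5.21/(1 + λ·1.33) = 4.89/9.8 = 0.499.
Rearranging, λ(5.21 − 0.499×1.33) = 0.499, so λ = 0.499/4.546 = 0.1098 per s.

0.110 per s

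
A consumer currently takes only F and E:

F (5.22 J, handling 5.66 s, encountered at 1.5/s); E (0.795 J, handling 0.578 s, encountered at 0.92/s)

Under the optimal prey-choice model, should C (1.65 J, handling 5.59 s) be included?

No

On F and E alone, R = ΣλE/(1+Σλh) = 8.561/10.02 = 0.8543 J/s.
C: E/h = 1.65/5.59 = 0.2952 J/s.
0.2952 < 0.8543, so adding C would lower the average — exclude it.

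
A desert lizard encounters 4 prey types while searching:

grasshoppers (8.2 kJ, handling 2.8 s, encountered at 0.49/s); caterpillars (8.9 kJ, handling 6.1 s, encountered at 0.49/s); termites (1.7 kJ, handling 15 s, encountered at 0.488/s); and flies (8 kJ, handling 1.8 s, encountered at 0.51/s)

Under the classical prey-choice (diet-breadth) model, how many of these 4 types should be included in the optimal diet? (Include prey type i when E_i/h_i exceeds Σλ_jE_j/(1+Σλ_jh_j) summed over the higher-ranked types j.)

E/h in descending order: flies 4.44, grasshoppers 2.93, caterpillars 1.46, termites 0.113 kJ/s. The optimal diet is the largest prefix of this list for which every included type satisfies E_i/h_i > R on the types above it.
Rate on top 1: 2.127. grasshoppers: 2.93 > 2.127 → include.
Rate on top 2: 2.461. caterpillars: 1.46 < 2.461 → exclude; stop.
Optimal diet: flies, grasshoppers — 2 of 4 types.

2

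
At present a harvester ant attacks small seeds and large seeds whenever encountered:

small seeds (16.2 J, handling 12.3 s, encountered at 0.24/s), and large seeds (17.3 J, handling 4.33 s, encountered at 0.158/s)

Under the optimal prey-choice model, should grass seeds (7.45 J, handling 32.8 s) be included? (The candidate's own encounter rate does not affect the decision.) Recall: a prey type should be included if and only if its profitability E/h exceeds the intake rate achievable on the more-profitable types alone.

Intake rate on the current diet: R = (0.24×16.2 + 0.158×17.3) / (1 + 0.24×12.3 + 0.158×4.33) = 6.621/4.636 = 1.428 J/s.
Profitability of grass seeds: 7.45/32.8 = 0.2271 J/s.
Since 0.2271 < R, time spent handling grass seeds is better spent searching.

No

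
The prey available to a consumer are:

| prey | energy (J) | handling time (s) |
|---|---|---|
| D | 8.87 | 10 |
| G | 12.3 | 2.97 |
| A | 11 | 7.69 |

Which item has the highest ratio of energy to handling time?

G

In descending order of E/h:
G: 12.3/2.97 = 4.14 J/s
A: 11/7.69 = 1.43 J/s
D: 8.87/10 = 0.887 J/s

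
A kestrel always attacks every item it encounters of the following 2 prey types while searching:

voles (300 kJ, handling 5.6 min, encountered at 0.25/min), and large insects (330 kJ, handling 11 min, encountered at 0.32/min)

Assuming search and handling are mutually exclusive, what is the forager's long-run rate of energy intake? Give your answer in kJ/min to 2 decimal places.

R = (0.25×300 + 0.32×330) / (1 + 0.25×5.6 + 0.32×11) = 180.6/5.92 = 30.51 kJ/min.

30.51 kJ/min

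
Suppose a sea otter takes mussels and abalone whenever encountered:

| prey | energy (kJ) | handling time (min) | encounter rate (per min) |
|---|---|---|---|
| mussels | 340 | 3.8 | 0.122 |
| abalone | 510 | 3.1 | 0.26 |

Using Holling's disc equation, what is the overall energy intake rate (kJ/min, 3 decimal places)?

R = (0.122×340 + 0.26×510) / (1 + 0.122×3.8 + 0.26×3.1) = 174.1/2.27 = 76.7 kJ/min.

76.701 kJ/min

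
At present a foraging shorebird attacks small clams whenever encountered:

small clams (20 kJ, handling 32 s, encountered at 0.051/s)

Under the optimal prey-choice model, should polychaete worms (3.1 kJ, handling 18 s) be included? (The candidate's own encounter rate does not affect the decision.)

Current rate: (0.051×20)/(1 + 0.051×32) = 0.3875 kJ/s.
Profitability of polychaete worms: 3.1/18 = 0.1722 kJ/s.
Since 0.1722 < R, time spent handling polychaete worms is better spent searching.

No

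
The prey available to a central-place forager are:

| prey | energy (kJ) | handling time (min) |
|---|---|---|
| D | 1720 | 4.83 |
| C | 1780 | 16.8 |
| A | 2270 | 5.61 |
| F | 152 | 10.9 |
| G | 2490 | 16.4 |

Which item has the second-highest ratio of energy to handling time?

Profitability E/h (kJ/min): D = 1720/4.83 = 356, C = 1780/16.8 = 106, A = 2270/5.61 = 405, F = 152/10.9 = 13.9, G = 2490/16.4 = 152.
Ranked: A > D > G > C > F.

D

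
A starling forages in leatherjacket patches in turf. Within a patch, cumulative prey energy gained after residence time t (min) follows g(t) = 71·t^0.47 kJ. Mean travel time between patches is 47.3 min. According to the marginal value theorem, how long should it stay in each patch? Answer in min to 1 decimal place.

By the marginal value theorem, leave when the instantaneous gain rate g'(t) equals the habitat-wide average g(t)/(T + t).
g'(t) = 0.47·71·t^-0.53. Setting 0.47·71·t^-0.53 = 71·t^0.47/(47.3+t) gives 0.47(47.3+t) = t, so 0.53·t = 0.47×47.3.
t* = 0.47×47.3/0.53 = 41.95 min.

41.9 min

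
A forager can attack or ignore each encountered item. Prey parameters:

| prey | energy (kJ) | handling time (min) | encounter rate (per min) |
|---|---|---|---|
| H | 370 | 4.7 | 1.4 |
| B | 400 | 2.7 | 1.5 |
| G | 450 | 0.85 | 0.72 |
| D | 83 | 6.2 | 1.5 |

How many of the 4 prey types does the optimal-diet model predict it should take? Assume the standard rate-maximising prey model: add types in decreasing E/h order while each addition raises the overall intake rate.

E/h in descending order: G 529, B 148, H 78.7, D 13.4 kJ/min. The optimal diet is the largest prefix of this list for which every included type satisfies E_i/h_i > R on the types above it.
Rate on top 1: 201. B: 148 < 201 → exclude; stop.
Optimal diet: G — 1 of 4 types.

1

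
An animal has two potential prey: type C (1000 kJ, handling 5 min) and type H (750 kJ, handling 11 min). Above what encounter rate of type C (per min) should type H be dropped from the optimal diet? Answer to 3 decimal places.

0.103 per min

Drop type H once their profitability E₂/h₂ falls below the rate achievable on type C alone: E₂/h₂ = λE₁/(1 + λh₁).
Solve for λ: λE₁h₂ = E₂(1 + λh₁) → λ(E₁h₂ − E₂h₁) = E₂ → λ = E₂/(E₁h₂ − E₂h₁).
λ = 750/(1000×11 − 750×5) = 750/7250 = 0.1034 per min.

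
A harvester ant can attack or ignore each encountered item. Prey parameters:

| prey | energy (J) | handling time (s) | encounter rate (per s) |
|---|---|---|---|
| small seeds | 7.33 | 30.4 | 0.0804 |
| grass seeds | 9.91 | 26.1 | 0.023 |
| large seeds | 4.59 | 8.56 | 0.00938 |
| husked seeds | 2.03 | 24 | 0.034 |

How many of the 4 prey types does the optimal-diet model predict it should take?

Profitabilities (E/h, J/s): large seeds 0.536, grass seeds 0.38, small seeds 0.241, husked seeds 0.0846. Add prey in this order while the next type's profitability exceeds the intake rate on those already taken.
Rate on top 1: 0.03985. grass seeds: 0.38 > 0.03985 → include.
Rate on top 2: 0.1612. small seeds: 0.241 > 0.1612 → include.
Rate on top 3: 0.2086. husked seeds: 0.0846 < 0.2086 → exclude; stop.
Optimal diet: large seeds, grass seeds, small seeds — 3 of 4 types.

3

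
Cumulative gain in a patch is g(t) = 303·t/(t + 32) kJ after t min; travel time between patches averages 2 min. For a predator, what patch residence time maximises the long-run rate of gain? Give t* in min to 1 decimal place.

Maximise g(t)/(T+t): set derivative to zero → g'(t)(T+t) = g(t).
g'(t) = 303·32/(t + 32)². Setting 303·32/(t+32)² = 303t/[(t+32)(2+t)] gives 32(2+t) = t(t+32), so t² = 32×2 = 64.
t* = √64 = 8 min.

8.0 min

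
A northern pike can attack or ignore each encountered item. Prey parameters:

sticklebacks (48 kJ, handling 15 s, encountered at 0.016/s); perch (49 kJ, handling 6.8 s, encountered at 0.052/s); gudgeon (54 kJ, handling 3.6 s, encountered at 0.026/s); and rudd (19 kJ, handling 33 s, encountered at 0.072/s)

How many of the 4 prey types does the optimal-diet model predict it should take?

Rank by E/h (kJ/s): gudgeon 15, perch 7.21, sticklebacks 3.2, rudd 0.576. Include each in turn until the next type's E/h falls below the running intake rate.
Rate on top 1: 1.284. perch: 7.21 > 1.284 → include.
Rate on top 2: 2.731. sticklebacks: 3.2 > 2.731 → include.
Rate on top 3: 2.798. rudd: 0.576 < 2.798 → exclude; stop.
Optimal diet: gudgeon, perch, sticklebacks — 3 of 4 types.

3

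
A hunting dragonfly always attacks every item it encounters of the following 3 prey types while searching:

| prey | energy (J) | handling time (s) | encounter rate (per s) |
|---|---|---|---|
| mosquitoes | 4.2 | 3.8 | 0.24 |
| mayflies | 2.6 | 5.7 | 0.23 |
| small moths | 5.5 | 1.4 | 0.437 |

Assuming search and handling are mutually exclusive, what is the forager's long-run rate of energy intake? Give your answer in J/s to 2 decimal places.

1.05 J/s

Energy encountered per unit search time: 0.24×4.2 + 0.23×2.6 + 0.437×5.5 = 4.01 J/s.
Handling time per unit search time: 0.24×3.8 + 0.23×5.7 + 0.437×1.4 = 2.835.
Rate = 4.01/(1 + 2.835) = 1.046 J/s.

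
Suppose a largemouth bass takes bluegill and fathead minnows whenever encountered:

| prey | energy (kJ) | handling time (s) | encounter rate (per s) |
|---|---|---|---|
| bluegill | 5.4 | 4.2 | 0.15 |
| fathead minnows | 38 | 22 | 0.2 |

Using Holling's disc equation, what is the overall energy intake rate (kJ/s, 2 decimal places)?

R = Σλ_iE_i / (1 + Σλ_ih_i)
Numerator: 0.15×5.4 + 0.2×38 = 8.41
Denominator: 1 + 0.15×4.2 + 0.2×22 = 6.03
R = 8.41/6.03 = 1.395 kJ/s

1.39 kJ/s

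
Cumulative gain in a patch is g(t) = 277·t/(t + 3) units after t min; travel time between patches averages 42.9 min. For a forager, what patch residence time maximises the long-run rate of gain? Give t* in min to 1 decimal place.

11.3 min

Maximise g(t)/(T+t): set derivative to zero → g'(t)(T+t) = g(t).
g'(t) = 277·3/(t + 3)². Setting 277·3/(t+3)² = 277t/[(t+3)(42.9+t)] gives 3(42.9+t) = t(t+3), so t² = 3×42.9 = 128.7.
t* = √128.7 = 11.34 min.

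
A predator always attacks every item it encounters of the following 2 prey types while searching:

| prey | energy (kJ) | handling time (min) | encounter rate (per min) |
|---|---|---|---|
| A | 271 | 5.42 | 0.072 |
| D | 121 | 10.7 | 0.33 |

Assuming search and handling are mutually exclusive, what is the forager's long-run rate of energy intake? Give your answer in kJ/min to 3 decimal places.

Energy encountered per unit search time: 0.072×271 + 0.33×121 = 59.44 kJ/min.
Handling time per unit search time: 0.072×5.42 + 0.33×10.7 = 3.921.
Rate = 59.44/(1 + 3.921) = 12.08 kJ/min.

12.079 kJ/min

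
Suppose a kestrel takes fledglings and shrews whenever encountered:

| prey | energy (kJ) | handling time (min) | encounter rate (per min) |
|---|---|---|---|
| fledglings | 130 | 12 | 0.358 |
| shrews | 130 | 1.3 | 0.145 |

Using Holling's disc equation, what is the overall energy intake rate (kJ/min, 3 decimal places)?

11.923 kJ/min

R = Σλ_iE_i / (1 + Σλ_ih_i)
Numerator: 0.358×130 + 0.145×130 = 65.39
Denominator: 1 + 0.358×12 + 0.145×1.3 = 5.484
R = 65.39/5.484 = 11.92 kJ/min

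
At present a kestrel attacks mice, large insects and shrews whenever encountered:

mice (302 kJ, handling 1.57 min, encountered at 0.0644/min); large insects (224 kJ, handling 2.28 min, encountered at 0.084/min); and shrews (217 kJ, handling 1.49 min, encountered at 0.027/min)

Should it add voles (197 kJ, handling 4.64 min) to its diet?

Yes

On mice, large insects and shrews alone, R = ΣλE/(1+Σλh) = 44.12/1.333 = 33.1 kJ/min.
voles: E/h = 197/4.64 = 42.46 kJ/min.
42.46 > 33.1, so adding voles raises the average — include it.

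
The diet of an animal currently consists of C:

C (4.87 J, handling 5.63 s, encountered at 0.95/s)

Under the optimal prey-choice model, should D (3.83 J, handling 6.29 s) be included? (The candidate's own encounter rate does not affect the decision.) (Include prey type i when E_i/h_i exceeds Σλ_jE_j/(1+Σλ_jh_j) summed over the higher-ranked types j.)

Intake rate on the current diet: R = (0.95×4.87) / (1 + 0.95×5.63) = 4.627/6.348 = 0.7288 J/s.
Profitability of D: 3.83/6.29 = 0.6089 J/s.
Since 0.6089 < R, time spent handling D is better spent searching.

No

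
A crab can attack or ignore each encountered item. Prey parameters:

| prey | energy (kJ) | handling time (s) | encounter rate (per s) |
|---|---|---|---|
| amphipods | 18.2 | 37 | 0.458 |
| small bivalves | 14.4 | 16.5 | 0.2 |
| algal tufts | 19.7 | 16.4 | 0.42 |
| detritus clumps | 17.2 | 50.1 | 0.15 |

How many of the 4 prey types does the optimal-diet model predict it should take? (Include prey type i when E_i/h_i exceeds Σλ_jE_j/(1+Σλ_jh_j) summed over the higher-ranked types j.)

1

Rank by E/h (kJ/s): algal tufts 1.2, small bivalves 0.873, amphipods 0.492, detritus clumps 0.343. Include each in turn until the next type's E/h falls below the running intake rate.
Rate on top 1: 1.049. small bivalves: 0.873 < 1.049 → exclude; stop.
Optimal diet: algal tufts — 1 of 4 types.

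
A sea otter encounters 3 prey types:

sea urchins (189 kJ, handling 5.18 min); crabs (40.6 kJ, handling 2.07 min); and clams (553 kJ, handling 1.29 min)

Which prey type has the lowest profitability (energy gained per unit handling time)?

crabs

Profitability E/h (kJ/min): sea urchins = 189/5.18 = 36.5, crabs = 40.6/2.07 = 19.6, clams = 553/1.29 = 429.
Ranked: clams > sea urchins > crabs.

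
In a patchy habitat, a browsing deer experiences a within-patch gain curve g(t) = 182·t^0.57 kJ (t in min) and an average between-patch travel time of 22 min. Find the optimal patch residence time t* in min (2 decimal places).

By the marginal value theorem, leave when the instantaneous gain rate g'(t) equals the habitat-wide average g(t)/(T + t).
g'(t) = 0.57·182·t^-0.43. Setting 0.57·182·t^-0.43 = 182·t^0.57/(22+t) gives 0.57(22+t) = t, so 0.43·t = 0.57×22.
t* = 0.57×22/0.43 = 29.16 min.

29.16 min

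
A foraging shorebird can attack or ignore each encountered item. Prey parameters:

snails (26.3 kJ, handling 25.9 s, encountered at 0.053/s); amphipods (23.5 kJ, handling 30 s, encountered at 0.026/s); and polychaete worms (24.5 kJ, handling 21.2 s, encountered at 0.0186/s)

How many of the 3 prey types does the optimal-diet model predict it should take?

3

E/h in descending order: polychaete worms 1.16, snails 1.02, amphipods 0.783 kJ/s. The optimal diet is the largest prefix of this list for which every included type satisfies E_i/h_i > R on the types above it.
Rate on top 1: 0.3268. snails: 1.02 > 0.3268 → include.
Rate on top 2: 0.6684. amphipods: 0.783 > 0.6684 → include.
Optimal diet: polychaete worms, snails, amphipods — 3 of 3 types.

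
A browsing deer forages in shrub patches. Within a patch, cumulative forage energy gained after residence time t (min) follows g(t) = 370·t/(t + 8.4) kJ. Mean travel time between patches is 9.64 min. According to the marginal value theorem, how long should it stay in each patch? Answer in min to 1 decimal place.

9.0 min

Optimal t* satisfies g'(t*) = g(t*)/(T + t*).
g'(t) = 370·8.4/(t + 8.4)². Setting 370·8.4/(t+8.4)² = 370t/[(t+8.4)(9.64+t)] gives 8.4(9.64+t) = t(t+8.4), so t² = 8.4×9.64 = 80.98.
t* = √80.98 = 8.999 min.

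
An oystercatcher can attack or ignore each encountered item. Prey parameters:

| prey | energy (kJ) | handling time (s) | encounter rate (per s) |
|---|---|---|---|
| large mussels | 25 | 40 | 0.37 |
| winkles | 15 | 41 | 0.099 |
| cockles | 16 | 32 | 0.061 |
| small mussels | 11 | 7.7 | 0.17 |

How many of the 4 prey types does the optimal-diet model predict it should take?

E/h in descending order: small mussels 1.43, large mussels 0.625, cockles 0.5, winkles 0.366 kJ/s. The optimal diet is the largest prefix of this list for which every included type satisfies E_i/h_i > R on the types above it.
Rate on top 1: 0.8099. large mussels: 0.625 < 0.8099 → exclude; stop.
Optimal diet: small mussels — 1 of 4 types.

1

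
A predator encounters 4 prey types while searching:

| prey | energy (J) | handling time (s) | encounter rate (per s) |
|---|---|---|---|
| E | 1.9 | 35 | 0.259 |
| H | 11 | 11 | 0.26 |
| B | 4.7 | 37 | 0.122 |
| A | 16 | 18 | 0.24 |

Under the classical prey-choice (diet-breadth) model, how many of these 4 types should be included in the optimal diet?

2

E/h in descending order: H 1, A 0.889, B 0.127, E 0.0543 J/s. The optimal diet is the largest prefix of this list for which every included type satisfies E_i/h_i > R on the types above it.
Rate on top 1: 0.7409. A: 0.889 > 0.7409 → include.
Rate on top 2: 0.8191. B: 0.127 < 0.8191 → exclude; stop.
Optimal diet: H, A — 2 of 4 types.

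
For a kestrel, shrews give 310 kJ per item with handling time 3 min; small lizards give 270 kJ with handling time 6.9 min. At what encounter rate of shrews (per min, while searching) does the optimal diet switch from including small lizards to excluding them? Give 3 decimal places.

Drop small lizards once their profitability E₂/h₂ falls below the rate achievable on shrews alone: E₂/h₂ = λE₁/(1 + λh₁).
Solve for λ: λE₁h₂ = E₂(1 + λh₁) → λ(E₁h₂ − E₂h₁) = E₂ → λ = E₂/(E₁h₂ − E₂h₁).
λ = 270/(310×6.9 − 270×3) = 270/1329 = 0.2032 per min.

0.203 per min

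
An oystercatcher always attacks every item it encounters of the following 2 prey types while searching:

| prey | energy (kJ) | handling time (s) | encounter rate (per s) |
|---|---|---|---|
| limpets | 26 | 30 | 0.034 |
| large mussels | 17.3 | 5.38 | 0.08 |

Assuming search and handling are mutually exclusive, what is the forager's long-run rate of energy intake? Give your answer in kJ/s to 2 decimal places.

Energy encountered per unit search time: 0.034×26 + 0.08×17.3 = 2.268 kJ/s.
Handling time per unit search time: 0.034×30 + 0.08×5.38 = 1.45.
Rate = 2.268/(1 + 1.45) = 0.9256 kJ/s.

0.93 kJ/s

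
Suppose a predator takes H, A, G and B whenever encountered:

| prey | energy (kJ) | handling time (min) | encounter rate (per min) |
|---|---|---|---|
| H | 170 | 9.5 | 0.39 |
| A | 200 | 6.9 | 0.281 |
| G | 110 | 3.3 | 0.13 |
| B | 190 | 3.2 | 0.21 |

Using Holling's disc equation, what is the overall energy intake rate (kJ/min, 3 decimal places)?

R = Σλ_iE_i / (1 + Σλ_ih_i)
Numerator: 0.39×170 + 0.281×200 + 0.13×110 + 0.21×190 = 176.7
Denominator: 1 + 0.39×9.5 + 0.281×6.9 + 0.13×3.3 + 0.21×3.2 = 7.745
R = 176.7/7.745 = 22.82 kJ/min

22.815 kJ/min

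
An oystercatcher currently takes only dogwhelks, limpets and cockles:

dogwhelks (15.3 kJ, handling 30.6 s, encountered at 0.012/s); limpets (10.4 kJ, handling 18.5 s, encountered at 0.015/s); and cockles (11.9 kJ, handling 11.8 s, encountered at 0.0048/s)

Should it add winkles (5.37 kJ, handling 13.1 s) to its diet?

Yes

On dogwhelks, limpets and cockles alone, R = ΣλE/(1+Σλh) = 0.3967/1.701 = 0.2332 kJ/s.
Profitability of winkles: 5.37/13.1 = 0.4099 kJ/s.
Since 0.4099 > R, including winkles increases the long-run rate.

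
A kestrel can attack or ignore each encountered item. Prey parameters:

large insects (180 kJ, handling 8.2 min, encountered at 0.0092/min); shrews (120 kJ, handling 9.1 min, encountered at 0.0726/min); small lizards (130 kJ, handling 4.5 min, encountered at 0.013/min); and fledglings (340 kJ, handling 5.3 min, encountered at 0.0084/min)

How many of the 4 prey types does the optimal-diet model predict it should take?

Rank by E/h (kJ/min): fledglings 64.2, small lizards 28.9, large insects 22, shrews 13.2. Include each in turn until the next type's E/h falls below the running intake rate.
Rate on top 1: 2.734. small lizards: 28.9 > 2.734 → include.
Rate on top 2: 4.121. large insects: 22 > 4.121 → include.
Rate on top 3: 5.263. shrews: 13.2 > 5.263 → include.
Optimal diet: fledglings, small lizards, large insects, shrews — 4 of 4 types.

4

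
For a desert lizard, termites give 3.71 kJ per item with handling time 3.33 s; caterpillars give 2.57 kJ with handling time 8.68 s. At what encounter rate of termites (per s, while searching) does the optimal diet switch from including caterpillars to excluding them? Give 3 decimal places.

0.109 per s

At the threshold, the rate on termites alone equals the profitability of caterpillars: λ·3.71/(1 + λ·3.33) = 2.57/8.68 = 0.2961.
Rearranging, λ(3.71 − 0.2961×3.33) = 0.2961, so λ = 0.2961/2.724 = 0.1087 per s.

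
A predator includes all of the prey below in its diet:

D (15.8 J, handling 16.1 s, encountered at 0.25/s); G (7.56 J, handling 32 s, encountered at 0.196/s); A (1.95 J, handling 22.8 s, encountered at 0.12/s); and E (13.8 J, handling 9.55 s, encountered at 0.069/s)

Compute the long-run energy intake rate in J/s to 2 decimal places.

R = Σλ_iE_i / (1 + Σλ_ih_i)
Numerator: 0.25×15.8 + 0.196×7.56 + 0.12×1.95 + 0.069×13.8 = 6.618
Denominator: 1 + 0.25×16.1 + 0.196×32 + 0.12×22.8 + 0.069×9.55 = 14.69
R = 6.618/14.69 = 0.4504 J/s

0.45 J/s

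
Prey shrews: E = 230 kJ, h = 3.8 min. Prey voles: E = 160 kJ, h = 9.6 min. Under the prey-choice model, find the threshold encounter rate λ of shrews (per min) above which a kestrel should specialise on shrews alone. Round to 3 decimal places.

0.100 per min

The zero-one rule: include voles iff E₂/h₂ > λE₁/(1+λh₁). Equality gives the switch point.
λE₁h₂ = E₂ + λE₂h₁ ⇒ λ = E₂/(E₁h₂ − E₂h₁) = 160/(2208 − 608) = 0.1 per min.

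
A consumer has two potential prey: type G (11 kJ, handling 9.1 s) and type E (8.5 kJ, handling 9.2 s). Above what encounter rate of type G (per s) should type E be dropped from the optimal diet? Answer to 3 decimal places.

Drop type E once their profitability E₂/h₂ falls below the rate achievable on type G alone: E₂/h₂ = λE₁/(1 + λh₁).
Solve for λ: λE₁h₂ = E₂(1 + λh₁) → λ(E₁h₂ − E₂h₁) = E₂ → λ = E₂/(E₁h₂ − E₂h₁).
λ = 8.5/(11×9.2 − 8.5×9.1) = 8.5/23.85 = 0.3564 per s.

0.356 per s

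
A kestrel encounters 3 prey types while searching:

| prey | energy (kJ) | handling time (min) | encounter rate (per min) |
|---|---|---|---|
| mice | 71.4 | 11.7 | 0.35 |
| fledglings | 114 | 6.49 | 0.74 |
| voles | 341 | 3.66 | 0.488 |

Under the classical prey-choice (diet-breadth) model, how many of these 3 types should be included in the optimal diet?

Profitabilities (E/h, kJ/min): voles 93.2, fledglings 17.6, mice 6.1. Add prey in this order while the next type's profitability exceeds the intake rate on those already taken.
Rate on top 1: 59.73. fledglings: 17.6 < 59.73 → exclude; stop.
Optimal diet: voles — 1 of 3 types.

1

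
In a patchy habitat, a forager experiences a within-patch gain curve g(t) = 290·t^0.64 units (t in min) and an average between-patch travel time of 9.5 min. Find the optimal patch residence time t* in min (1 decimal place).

By the marginal value theorem, leave when the instantaneous gain rate g'(t) equals the habitat-wide average g(t)/(T + t).
g'(t) = 0.64·290·t^-0.36. Setting 0.64·290·t^-0.36 = 290·t^0.64/(9.5+t) gives 0.64(9.5+t) = t, so 0.36·t = 0.64×9.5.
t* = 0.64×9.5/0.36 = 16.89 min.

16.9 min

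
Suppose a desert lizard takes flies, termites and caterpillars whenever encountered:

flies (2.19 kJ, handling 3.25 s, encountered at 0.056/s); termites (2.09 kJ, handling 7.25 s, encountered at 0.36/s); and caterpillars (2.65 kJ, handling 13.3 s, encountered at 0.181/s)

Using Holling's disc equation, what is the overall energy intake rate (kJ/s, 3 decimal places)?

R = Σλ_iE_i / (1 + Σλ_ih_i)
Numerator: 0.056×2.19 + 0.36×2.09 + 0.181×2.65 = 1.355
Denominator: 1 + 0.056×3.25 + 0.36×7.25 + 0.181×13.3 = 6.199
R = 1.355/6.199 = 0.2185 kJ/s

0.219 kJ/s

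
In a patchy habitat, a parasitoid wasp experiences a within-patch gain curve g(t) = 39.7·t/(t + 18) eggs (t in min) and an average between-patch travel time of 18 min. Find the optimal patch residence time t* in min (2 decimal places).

18.00 min

Maximise g(t)/(T+t): set derivative to zero → g'(t)(T+t) = g(t).
g'(t) = 39.7·18/(t + 18)². Setting 39.7·18/(t+18)² = 39.7t/[(t+18)(18+t)] gives 18(18+t) = t(t+18), so t² = 18×18 = 324.
t* = √324 = 18 min.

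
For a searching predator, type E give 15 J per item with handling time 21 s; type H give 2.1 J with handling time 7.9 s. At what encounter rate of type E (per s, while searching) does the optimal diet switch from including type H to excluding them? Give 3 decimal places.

0.028 per s

The zero-one rule: include type H iff E₂/h₂ > λE₁/(1+λh₁). Equality gives the switch point.
λE₁h₂ = E₂ + λE₂h₁ ⇒ λ = E₂/(E₁h₂ − E₂h₁) = 2.1/(118.5 − 44.1) = 0.02823 per s.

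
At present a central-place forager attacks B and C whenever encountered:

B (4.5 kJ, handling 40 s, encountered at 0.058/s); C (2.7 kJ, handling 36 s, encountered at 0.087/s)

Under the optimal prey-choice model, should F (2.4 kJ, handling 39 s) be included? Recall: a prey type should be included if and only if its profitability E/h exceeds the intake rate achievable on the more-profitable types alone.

Current rate: (0.058×4.5 + 0.087×2.7)/(1 + 0.058×40 + 0.087×36) = 0.07686 kJ/s.
F: E/h = 2.4/39 = 0.06154 kJ/s.
Since 0.06154 < R, time spent handling F is better spent searching.

No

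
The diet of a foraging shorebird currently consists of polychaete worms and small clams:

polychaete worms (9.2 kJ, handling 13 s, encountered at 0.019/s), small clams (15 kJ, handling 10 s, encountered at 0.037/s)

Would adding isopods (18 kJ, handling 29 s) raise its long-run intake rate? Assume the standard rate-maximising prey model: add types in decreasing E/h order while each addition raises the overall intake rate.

Current rate: (0.019×9.2 + 0.037×15)/(1 + 0.019×13 + 0.037×10) = 0.4513 kJ/s.
isopods: E/h = 18/29 = 0.6207 kJ/s.
Since 0.6207 > R, including isopods increases the long-run rate.

Yes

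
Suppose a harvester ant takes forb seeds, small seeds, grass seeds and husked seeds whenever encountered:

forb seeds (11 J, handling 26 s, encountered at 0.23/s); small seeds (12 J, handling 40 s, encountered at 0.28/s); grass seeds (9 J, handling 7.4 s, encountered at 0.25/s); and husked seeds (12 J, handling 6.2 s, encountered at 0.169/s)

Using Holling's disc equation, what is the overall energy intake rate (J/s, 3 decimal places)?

Energy encountered per unit search time: 0.23×11 + 0.28×12 + 0.25×9 + 0.169×12 = 10.17 J/s.
Handling time per unit search time: 0.23×26 + 0.28×40 + 0.25×7.4 + 0.169×6.2 = 20.08.
Rate = 10.17/(1 + 20.08) = 0.4824 J/s.

0.482 J/s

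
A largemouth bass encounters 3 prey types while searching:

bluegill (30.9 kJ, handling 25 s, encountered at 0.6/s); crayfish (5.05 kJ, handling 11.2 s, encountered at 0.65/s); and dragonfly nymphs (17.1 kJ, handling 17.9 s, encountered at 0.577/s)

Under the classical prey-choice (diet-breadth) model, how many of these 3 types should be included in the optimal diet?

Rank by E/h (kJ/s): bluegill 1.24, dragonfly nymphs 0.955, crayfish 0.451. Include each in turn until the next type's E/h falls below the running intake rate.
Rate on top 1: 1.159. dragonfly nymphs: 0.955 < 1.159 → exclude; stop.
Optimal diet: bluegill — 1 of 3 types.

1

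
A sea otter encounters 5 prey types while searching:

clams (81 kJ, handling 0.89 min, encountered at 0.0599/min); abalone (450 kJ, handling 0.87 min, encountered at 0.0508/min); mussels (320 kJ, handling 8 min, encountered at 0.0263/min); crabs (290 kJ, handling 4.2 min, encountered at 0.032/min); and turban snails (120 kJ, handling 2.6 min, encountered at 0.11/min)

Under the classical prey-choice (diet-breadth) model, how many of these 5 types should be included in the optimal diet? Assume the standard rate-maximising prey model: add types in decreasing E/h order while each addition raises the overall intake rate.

5

Rank by E/h (kJ/min): abalone 517, clams 91, crabs 69, turban snails 46.2, mussels 40. Include each in turn until the next type's E/h falls below the running intake rate.
Rate on top 1: 21.89. clams: 91 > 21.89 → include.
Rate on top 2: 25.25. crabs: 69 > 25.25 → include.
Rate on top 3: 30.03. turban snails: 46.2 > 30.03 → include.
Rate on top 4: 33.07. mussels: 40 > 33.07 → include.
Optimal diet: abalone, clams, crabs, turban snails, mussels — 5 of 5 types.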